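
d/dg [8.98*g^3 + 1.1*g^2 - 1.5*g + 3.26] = 26.94*g^2 + 2.2*g - 1.5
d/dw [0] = 0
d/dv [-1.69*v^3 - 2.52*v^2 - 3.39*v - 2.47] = -5.07*v^2 - 5.04*v - 3.39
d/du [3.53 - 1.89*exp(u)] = -1.89*exp(u)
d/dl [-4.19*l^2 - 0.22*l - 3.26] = -8.38*l - 0.22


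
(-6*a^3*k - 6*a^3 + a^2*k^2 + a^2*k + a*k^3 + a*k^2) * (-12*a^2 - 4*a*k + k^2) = 72*a^5*k + 72*a^5 + 12*a^4*k^2 + 12*a^4*k - 22*a^3*k^3 - 22*a^3*k^2 - 3*a^2*k^4 - 3*a^2*k^3 + a*k^5 + a*k^4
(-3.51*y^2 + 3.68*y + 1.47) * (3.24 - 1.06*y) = 3.7206*y^3 - 15.2732*y^2 + 10.365*y + 4.7628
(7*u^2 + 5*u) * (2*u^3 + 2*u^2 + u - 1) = 14*u^5 + 24*u^4 + 17*u^3 - 2*u^2 - 5*u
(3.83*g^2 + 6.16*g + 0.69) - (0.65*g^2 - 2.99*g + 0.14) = 3.18*g^2 + 9.15*g + 0.55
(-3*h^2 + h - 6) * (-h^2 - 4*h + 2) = 3*h^4 + 11*h^3 - 4*h^2 + 26*h - 12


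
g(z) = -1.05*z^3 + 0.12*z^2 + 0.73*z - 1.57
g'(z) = -3.15*z^2 + 0.24*z + 0.73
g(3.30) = -35.59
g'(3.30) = -32.78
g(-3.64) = 48.00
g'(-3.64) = -41.88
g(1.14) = -2.14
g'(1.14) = -3.09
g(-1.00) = -1.13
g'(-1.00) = -2.66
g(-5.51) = 173.70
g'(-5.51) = -96.23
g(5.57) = -175.23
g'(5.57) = -95.66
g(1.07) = -1.94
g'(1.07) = -2.62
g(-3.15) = 30.14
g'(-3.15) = -31.28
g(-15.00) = 3558.23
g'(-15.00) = -711.62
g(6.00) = -219.67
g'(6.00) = -111.23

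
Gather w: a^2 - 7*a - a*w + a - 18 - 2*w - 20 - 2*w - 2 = a^2 - 6*a + w*(-a - 4) - 40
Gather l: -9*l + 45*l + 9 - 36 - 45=36*l - 72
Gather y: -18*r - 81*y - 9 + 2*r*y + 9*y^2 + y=-18*r + 9*y^2 + y*(2*r - 80) - 9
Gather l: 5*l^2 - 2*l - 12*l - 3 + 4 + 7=5*l^2 - 14*l + 8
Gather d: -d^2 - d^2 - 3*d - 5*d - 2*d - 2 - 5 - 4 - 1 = -2*d^2 - 10*d - 12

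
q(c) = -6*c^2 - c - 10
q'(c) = -12*c - 1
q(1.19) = -19.69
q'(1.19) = -15.28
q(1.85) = -32.38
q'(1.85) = -23.20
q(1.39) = -22.98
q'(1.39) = -17.68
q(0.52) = -12.14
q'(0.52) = -7.24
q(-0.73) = -12.47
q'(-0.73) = 7.76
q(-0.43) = -10.68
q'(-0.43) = 4.16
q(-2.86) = -56.22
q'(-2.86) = 33.32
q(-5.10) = -160.96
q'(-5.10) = 60.20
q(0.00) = -10.00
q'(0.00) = -1.00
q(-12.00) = -862.00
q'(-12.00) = 143.00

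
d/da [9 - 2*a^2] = -4*a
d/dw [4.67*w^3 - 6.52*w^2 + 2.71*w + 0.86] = 14.01*w^2 - 13.04*w + 2.71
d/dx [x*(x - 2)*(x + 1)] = 3*x^2 - 2*x - 2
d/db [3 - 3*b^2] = -6*b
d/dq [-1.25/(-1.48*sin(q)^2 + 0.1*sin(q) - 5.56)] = (0.125 - 3.7*sin(q))*cos(q)/(1.48*sin(q)^2 - 0.1*sin(q) + 5.56)^2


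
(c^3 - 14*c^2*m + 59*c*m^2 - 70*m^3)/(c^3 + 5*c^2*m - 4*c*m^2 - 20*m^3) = (c^2 - 12*c*m + 35*m^2)/(c^2 + 7*c*m + 10*m^2)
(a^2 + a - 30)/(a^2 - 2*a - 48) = (a - 5)/(a - 8)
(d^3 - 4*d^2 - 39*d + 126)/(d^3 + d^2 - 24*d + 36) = (d - 7)/(d - 2)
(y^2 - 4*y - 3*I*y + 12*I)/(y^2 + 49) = (y^2 - 4*y - 3*I*y + 12*I)/(y^2 + 49)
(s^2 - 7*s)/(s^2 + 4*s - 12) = s*(s - 7)/(s^2 + 4*s - 12)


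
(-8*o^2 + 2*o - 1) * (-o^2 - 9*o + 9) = 8*o^4 + 70*o^3 - 89*o^2 + 27*o - 9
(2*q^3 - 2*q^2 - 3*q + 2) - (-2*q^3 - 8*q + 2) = 4*q^3 - 2*q^2 + 5*q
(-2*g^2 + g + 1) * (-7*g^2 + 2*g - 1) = 14*g^4 - 11*g^3 - 3*g^2 + g - 1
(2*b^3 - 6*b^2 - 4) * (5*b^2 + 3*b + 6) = 10*b^5 - 24*b^4 - 6*b^3 - 56*b^2 - 12*b - 24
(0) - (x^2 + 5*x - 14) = -x^2 - 5*x + 14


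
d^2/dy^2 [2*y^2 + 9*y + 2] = 4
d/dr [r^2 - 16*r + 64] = 2*r - 16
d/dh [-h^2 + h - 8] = 1 - 2*h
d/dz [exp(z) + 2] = exp(z)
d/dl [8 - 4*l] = -4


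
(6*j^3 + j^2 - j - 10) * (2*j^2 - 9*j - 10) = 12*j^5 - 52*j^4 - 71*j^3 - 21*j^2 + 100*j + 100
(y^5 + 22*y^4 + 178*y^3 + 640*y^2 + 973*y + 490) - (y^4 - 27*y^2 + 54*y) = y^5 + 21*y^4 + 178*y^3 + 667*y^2 + 919*y + 490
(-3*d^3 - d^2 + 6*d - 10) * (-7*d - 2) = 21*d^4 + 13*d^3 - 40*d^2 + 58*d + 20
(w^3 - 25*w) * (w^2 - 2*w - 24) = w^5 - 2*w^4 - 49*w^3 + 50*w^2 + 600*w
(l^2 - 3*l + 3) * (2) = 2*l^2 - 6*l + 6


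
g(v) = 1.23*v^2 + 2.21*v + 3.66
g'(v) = 2.46*v + 2.21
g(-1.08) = 2.71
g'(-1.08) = -0.45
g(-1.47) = 3.07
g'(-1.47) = -1.41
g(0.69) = 5.77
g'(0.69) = 3.91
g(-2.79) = 7.07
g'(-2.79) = -4.65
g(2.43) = 16.29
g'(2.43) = 8.19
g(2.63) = 17.98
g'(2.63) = 8.68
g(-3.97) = 14.27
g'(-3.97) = -7.56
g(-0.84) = 2.67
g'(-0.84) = 0.14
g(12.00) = 207.30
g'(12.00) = 31.73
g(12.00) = 207.30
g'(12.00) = 31.73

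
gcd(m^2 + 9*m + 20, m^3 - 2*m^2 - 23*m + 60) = m + 5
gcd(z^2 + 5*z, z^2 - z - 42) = 1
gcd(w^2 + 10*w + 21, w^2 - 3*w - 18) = w + 3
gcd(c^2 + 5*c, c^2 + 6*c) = c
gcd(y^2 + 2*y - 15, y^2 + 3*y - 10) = y + 5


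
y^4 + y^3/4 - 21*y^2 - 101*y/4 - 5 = (y - 5)*(y + 1/4)*(y + 1)*(y + 4)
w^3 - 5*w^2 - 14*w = w*(w - 7)*(w + 2)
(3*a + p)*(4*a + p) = 12*a^2 + 7*a*p + p^2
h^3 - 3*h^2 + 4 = (h - 2)^2*(h + 1)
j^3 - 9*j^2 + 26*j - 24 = (j - 4)*(j - 3)*(j - 2)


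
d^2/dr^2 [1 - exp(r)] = -exp(r)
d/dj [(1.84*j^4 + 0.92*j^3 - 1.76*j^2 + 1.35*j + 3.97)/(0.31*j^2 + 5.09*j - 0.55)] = (1.1408*j^5 + 28.382*j^4 + 5.3176*j^3 - 10.8949*j^2 - 0.525399999999999*j - 20.9498)/(0.0961*j^4 + 3.1558*j^3 + 25.5671*j^2 - 5.599*j + 0.3025)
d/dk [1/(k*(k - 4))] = 2*(2 - k)/(k^2*(k^2 - 8*k + 16))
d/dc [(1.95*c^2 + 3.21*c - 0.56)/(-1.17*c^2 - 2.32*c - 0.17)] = (-0.7683*c^2 - 1.9734*c - 1.8449)/(1.3689*c^4 + 5.4288*c^3 + 5.7802*c^2 + 0.7888*c + 0.0289)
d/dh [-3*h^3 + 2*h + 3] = 2 - 9*h^2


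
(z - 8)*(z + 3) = z^2 - 5*z - 24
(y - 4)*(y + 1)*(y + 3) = y^3 - 13*y - 12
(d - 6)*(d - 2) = d^2 - 8*d + 12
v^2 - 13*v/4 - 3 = (v - 4)*(v + 3/4)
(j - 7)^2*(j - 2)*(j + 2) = j^4 - 14*j^3 + 45*j^2 + 56*j - 196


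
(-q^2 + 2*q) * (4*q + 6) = -4*q^3 + 2*q^2 + 12*q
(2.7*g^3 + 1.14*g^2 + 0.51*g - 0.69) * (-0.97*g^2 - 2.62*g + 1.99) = -2.619*g^5 - 8.1798*g^4 + 1.8915*g^3 + 1.6017*g^2 + 2.8227*g - 1.3731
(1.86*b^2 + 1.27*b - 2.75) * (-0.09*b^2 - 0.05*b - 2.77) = -0.1674*b^4 - 0.2073*b^3 - 4.9682*b^2 - 3.3804*b + 7.6175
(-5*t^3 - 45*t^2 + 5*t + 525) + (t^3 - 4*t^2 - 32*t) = -4*t^3 - 49*t^2 - 27*t + 525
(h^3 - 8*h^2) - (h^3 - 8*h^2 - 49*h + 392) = 49*h - 392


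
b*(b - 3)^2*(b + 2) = b^4 - 4*b^3 - 3*b^2 + 18*b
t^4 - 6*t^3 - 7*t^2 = t^2*(t - 7)*(t + 1)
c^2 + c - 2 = (c - 1)*(c + 2)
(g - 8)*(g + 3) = g^2 - 5*g - 24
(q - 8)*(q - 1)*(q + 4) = q^3 - 5*q^2 - 28*q + 32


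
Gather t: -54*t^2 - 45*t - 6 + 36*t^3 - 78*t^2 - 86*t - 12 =36*t^3 - 132*t^2 - 131*t - 18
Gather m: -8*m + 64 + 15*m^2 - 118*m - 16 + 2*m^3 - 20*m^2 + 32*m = 2*m^3 - 5*m^2 - 94*m + 48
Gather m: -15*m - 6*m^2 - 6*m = -6*m^2 - 21*m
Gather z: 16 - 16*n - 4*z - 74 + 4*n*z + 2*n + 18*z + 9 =-14*n + z*(4*n + 14) - 49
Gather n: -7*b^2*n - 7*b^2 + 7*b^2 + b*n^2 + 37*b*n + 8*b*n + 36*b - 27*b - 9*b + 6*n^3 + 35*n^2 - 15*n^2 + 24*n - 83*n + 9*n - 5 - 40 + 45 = 6*n^3 + n^2*(b + 20) + n*(-7*b^2 + 45*b - 50)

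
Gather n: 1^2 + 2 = 3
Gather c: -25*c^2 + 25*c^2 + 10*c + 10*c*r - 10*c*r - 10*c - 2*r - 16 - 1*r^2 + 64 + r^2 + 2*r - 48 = 0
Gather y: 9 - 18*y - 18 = -18*y - 9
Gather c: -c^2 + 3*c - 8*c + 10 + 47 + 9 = -c^2 - 5*c + 66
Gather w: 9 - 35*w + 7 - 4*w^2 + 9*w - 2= -4*w^2 - 26*w + 14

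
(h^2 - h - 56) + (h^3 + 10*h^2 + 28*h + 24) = h^3 + 11*h^2 + 27*h - 32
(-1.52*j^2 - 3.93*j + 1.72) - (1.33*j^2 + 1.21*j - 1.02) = -2.85*j^2 - 5.14*j + 2.74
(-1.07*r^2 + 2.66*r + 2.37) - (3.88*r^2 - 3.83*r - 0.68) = -4.95*r^2 + 6.49*r + 3.05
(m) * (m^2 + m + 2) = m^3 + m^2 + 2*m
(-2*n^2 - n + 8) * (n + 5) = -2*n^3 - 11*n^2 + 3*n + 40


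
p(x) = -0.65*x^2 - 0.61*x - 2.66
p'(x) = -1.3*x - 0.61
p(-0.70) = -2.55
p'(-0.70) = 0.30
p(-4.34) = -12.26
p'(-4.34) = 5.03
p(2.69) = -9.00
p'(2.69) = -4.11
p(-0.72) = -2.56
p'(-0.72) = 0.33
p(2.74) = -9.21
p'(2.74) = -4.17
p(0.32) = -2.92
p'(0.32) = -1.03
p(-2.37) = -4.87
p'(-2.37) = 2.47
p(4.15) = -16.39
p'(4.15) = -6.00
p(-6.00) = -22.40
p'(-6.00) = 7.19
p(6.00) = -29.72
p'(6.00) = -8.41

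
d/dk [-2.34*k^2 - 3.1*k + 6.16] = -4.68*k - 3.1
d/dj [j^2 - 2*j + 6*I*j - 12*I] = 2*j - 2 + 6*I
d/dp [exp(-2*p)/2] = -exp(-2*p)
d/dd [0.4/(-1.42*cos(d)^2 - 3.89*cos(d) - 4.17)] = -(1.136*cos(d) + 1.556)*sin(d)/(1.42*cos(d)^2 + 3.89*cos(d) + 4.17)^2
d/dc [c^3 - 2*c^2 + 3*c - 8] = 3*c^2 - 4*c + 3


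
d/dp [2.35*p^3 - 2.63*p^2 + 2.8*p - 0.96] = 7.05*p^2 - 5.26*p + 2.8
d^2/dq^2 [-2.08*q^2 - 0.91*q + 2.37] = -4.16000000000000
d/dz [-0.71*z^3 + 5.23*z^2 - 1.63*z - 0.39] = -2.13*z^2 + 10.46*z - 1.63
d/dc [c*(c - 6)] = 2*c - 6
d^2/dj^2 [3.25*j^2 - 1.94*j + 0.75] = 6.50000000000000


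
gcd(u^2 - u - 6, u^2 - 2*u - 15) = 1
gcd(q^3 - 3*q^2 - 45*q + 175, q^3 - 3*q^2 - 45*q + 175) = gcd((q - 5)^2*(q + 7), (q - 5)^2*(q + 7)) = q^3 - 3*q^2 - 45*q + 175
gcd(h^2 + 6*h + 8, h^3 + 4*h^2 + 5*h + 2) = h + 2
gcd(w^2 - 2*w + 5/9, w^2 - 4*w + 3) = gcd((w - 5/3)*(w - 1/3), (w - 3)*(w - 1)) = 1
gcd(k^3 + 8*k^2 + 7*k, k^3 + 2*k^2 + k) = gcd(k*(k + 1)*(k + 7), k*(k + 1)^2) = k^2 + k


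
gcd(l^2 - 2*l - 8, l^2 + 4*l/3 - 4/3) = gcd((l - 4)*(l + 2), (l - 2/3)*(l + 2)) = l + 2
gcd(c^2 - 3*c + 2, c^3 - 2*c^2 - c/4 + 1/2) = c - 2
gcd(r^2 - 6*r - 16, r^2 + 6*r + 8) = r + 2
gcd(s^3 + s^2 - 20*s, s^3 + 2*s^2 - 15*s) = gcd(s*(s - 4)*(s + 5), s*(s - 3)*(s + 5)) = s^2 + 5*s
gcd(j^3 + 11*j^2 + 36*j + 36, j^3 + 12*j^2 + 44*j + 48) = j^2 + 8*j + 12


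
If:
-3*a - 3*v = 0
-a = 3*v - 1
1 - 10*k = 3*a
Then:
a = -1/2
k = 1/4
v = 1/2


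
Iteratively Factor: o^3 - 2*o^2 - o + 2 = (o - 2)*(o^2 - 1) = (o - 2)*(o - 1)*(o + 1)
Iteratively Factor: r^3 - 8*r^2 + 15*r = (r - 5)*(r^2 - 3*r) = (r - 5)*(r - 3)*(r)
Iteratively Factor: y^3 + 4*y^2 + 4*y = (y + 2)*(y^2 + 2*y) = y*(y + 2)*(y + 2)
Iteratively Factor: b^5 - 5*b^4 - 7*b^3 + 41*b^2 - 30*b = (b)*(b^4 - 5*b^3 - 7*b^2 + 41*b - 30) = b*(b - 2)*(b^3 - 3*b^2 - 13*b + 15) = b*(b - 2)*(b - 1)*(b^2 - 2*b - 15) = b*(b - 2)*(b - 1)*(b + 3)*(b - 5)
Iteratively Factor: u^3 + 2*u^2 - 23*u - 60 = (u + 3)*(u^2 - u - 20) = (u + 3)*(u + 4)*(u - 5)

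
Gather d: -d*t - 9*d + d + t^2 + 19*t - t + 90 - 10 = d*(-t - 8) + t^2 + 18*t + 80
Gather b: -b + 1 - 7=-b - 6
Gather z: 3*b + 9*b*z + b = 9*b*z + 4*b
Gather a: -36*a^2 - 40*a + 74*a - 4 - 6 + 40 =-36*a^2 + 34*a + 30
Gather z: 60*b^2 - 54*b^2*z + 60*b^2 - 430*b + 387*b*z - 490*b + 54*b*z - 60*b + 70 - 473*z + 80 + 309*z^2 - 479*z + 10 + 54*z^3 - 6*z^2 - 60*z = 120*b^2 - 980*b + 54*z^3 + 303*z^2 + z*(-54*b^2 + 441*b - 1012) + 160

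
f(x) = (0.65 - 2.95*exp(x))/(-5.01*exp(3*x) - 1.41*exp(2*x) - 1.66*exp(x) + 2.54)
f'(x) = (0.65 - 2.95*exp(x))*(15.03*exp(3*x) + 2.82*exp(2*x) + 1.66*exp(x))/(-5.01*exp(3*x) - 1.41*exp(2*x) - 1.66*exp(x) + 2.54)^2 - 2.95*exp(x)/(-5.01*exp(3*x) - 1.41*exp(2*x) - 1.66*exp(x) + 2.54) = (-29.559*exp(3*x) + 5.61*exp(2*x) + 1.833*exp(x) - 6.414)*exp(x)/(25.1001*exp(6*x) + 14.1282*exp(5*x) + 18.6213*exp(4*x) - 20.7696*exp(3*x) - 4.4072*exp(2*x) - 8.4328*exp(x) + 6.4516)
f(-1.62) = 0.03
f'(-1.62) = -0.27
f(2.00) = 0.01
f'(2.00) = -0.02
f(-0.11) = 0.54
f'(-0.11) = -1.42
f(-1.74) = 0.06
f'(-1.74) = -0.22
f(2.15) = 0.01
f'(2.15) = -0.01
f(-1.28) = -0.09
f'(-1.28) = -0.49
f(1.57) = 0.02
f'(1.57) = -0.04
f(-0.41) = 2.02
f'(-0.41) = -18.02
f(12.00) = 0.00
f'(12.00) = 0.00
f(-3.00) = 0.21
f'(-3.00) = -0.05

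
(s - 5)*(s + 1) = s^2 - 4*s - 5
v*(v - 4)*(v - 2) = v^3 - 6*v^2 + 8*v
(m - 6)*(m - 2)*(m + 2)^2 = m^4 - 4*m^3 - 16*m^2 + 16*m + 48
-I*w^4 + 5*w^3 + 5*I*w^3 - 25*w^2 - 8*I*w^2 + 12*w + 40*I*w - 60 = (w - 5)*(w - 2*I)*(w + 6*I)*(-I*w + 1)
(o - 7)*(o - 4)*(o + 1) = o^3 - 10*o^2 + 17*o + 28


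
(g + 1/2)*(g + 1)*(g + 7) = g^3 + 17*g^2/2 + 11*g + 7/2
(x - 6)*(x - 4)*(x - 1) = x^3 - 11*x^2 + 34*x - 24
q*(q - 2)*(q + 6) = q^3 + 4*q^2 - 12*q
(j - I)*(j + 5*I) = j^2 + 4*I*j + 5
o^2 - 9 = (o - 3)*(o + 3)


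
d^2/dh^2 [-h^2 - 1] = -2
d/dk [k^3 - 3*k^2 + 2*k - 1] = 3*k^2 - 6*k + 2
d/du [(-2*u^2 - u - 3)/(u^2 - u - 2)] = (3*u^2 + 14*u - 1)/(u^4 - 2*u^3 - 3*u^2 + 4*u + 4)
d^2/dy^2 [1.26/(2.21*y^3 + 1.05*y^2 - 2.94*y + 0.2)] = (-(16.7076*y + 2.646)*(2.21*y^3 + 1.05*y^2 - 2.94*y + 0.2) + 1.26*(6.63*y^2 + 2.1*y - 2.94)*(13.26*y^2 + 4.2*y - 5.88))/(2.21*y^3 + 1.05*y^2 - 2.94*y + 0.2)^3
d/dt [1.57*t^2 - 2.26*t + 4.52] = 3.14*t - 2.26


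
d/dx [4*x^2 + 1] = 8*x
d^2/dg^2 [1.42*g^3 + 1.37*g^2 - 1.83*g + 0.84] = 8.52*g + 2.74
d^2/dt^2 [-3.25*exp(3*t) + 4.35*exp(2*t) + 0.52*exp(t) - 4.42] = (-29.25*exp(2*t) + 17.4*exp(t) + 0.52)*exp(t)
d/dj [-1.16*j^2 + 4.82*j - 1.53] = 4.82 - 2.32*j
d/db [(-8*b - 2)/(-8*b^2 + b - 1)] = 2*(-32*b^2 - 16*b + 5)/(64*b^4 - 16*b^3 + 17*b^2 - 2*b + 1)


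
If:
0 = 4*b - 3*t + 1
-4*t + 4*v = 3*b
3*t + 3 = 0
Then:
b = -1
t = -1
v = -7/4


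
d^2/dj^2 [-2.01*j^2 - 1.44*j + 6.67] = -4.02000000000000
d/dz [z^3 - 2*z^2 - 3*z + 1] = 3*z^2 - 4*z - 3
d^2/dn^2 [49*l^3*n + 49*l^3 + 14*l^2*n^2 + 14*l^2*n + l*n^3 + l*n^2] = 2*l*(14*l + 3*n + 1)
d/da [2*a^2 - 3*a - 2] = 4*a - 3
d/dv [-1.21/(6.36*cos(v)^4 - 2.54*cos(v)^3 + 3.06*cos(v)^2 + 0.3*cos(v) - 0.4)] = (-30.7824*cos(v)^3 + 9.2202*cos(v)^2 - 7.4052*cos(v) - 0.363)*sin(v)/(6.36*cos(v)^4 - 2.54*cos(v)^3 + 3.06*cos(v)^2 + 0.3*cos(v) - 0.4)^2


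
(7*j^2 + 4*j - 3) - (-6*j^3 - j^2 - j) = 6*j^3 + 8*j^2 + 5*j - 3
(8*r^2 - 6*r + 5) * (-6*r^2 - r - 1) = -48*r^4 + 28*r^3 - 32*r^2 + r - 5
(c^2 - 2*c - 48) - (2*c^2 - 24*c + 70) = -c^2 + 22*c - 118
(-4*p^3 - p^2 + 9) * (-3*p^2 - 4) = 12*p^5 + 3*p^4 + 16*p^3 - 23*p^2 - 36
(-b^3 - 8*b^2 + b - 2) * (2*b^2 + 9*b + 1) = -2*b^5 - 25*b^4 - 71*b^3 - 3*b^2 - 17*b - 2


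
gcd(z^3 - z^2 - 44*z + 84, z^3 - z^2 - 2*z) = z - 2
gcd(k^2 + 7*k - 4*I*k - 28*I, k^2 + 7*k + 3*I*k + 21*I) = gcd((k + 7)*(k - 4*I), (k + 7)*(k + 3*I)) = k + 7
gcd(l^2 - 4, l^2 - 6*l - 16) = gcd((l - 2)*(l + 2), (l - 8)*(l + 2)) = l + 2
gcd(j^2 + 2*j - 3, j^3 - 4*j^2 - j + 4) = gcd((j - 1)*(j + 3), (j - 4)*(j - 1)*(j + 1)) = j - 1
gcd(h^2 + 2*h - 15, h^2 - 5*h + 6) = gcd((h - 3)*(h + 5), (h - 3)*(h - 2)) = h - 3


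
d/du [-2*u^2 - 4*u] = -4*u - 4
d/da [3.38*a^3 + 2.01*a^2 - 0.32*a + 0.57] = 10.14*a^2 + 4.02*a - 0.32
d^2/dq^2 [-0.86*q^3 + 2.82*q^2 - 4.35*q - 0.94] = 5.64 - 5.16*q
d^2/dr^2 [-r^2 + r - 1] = -2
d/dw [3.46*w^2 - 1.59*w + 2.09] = 6.92*w - 1.59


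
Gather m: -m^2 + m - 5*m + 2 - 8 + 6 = -m^2 - 4*m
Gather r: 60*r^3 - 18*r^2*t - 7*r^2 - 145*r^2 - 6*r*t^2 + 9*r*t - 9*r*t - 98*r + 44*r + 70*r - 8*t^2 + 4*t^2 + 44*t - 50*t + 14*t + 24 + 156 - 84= 60*r^3 + r^2*(-18*t - 152) + r*(16 - 6*t^2) - 4*t^2 + 8*t + 96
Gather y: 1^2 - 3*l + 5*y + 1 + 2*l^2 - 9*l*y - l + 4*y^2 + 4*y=2*l^2 - 4*l + 4*y^2 + y*(9 - 9*l) + 2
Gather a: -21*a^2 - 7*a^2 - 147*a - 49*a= -28*a^2 - 196*a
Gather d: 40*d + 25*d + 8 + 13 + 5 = 65*d + 26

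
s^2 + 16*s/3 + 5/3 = (s + 1/3)*(s + 5)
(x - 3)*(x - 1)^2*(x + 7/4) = x^4 - 13*x^3/4 - 7*x^2/4 + 37*x/4 - 21/4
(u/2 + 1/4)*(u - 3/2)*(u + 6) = u^3/2 + 5*u^2/2 - 27*u/8 - 9/4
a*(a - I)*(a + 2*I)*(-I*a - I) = -I*a^4 + a^3 - I*a^3 + a^2 - 2*I*a^2 - 2*I*a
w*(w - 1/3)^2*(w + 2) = w^4 + 4*w^3/3 - 11*w^2/9 + 2*w/9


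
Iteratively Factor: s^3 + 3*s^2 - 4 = (s - 1)*(s^2 + 4*s + 4) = (s - 1)*(s + 2)*(s + 2)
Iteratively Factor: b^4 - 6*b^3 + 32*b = (b - 4)*(b^3 - 2*b^2 - 8*b) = b*(b - 4)*(b^2 - 2*b - 8) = b*(b - 4)^2*(b + 2)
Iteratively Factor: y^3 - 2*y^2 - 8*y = (y + 2)*(y^2 - 4*y) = (y - 4)*(y + 2)*(y)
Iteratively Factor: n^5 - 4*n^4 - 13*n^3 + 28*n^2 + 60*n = (n - 3)*(n^4 - n^3 - 16*n^2 - 20*n) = (n - 3)*(n + 2)*(n^3 - 3*n^2 - 10*n) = (n - 5)*(n - 3)*(n + 2)*(n^2 + 2*n) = (n - 5)*(n - 3)*(n + 2)^2*(n)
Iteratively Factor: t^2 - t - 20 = (t + 4)*(t - 5)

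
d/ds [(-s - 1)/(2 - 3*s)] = -5/(3*s - 2)^2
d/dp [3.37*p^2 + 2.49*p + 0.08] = 6.74*p + 2.49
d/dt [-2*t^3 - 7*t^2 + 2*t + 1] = -6*t^2 - 14*t + 2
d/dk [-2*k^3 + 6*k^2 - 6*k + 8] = -6*k^2 + 12*k - 6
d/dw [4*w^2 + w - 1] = 8*w + 1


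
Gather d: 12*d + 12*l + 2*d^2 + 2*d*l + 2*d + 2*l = 2*d^2 + d*(2*l + 14) + 14*l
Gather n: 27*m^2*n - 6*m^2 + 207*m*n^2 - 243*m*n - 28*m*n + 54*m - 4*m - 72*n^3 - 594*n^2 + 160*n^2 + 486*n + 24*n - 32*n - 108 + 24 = -6*m^2 + 50*m - 72*n^3 + n^2*(207*m - 434) + n*(27*m^2 - 271*m + 478) - 84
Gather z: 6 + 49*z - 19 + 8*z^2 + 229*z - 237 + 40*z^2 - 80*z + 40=48*z^2 + 198*z - 210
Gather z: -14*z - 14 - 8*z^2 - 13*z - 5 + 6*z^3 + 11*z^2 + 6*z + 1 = 6*z^3 + 3*z^2 - 21*z - 18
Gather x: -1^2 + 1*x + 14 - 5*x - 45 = -4*x - 32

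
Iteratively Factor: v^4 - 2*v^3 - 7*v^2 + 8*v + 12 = (v + 1)*(v^3 - 3*v^2 - 4*v + 12) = (v + 1)*(v + 2)*(v^2 - 5*v + 6) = (v - 3)*(v + 1)*(v + 2)*(v - 2)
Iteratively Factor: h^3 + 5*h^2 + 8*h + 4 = (h + 1)*(h^2 + 4*h + 4) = (h + 1)*(h + 2)*(h + 2)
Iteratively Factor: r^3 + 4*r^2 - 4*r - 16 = (r - 2)*(r^2 + 6*r + 8) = (r - 2)*(r + 2)*(r + 4)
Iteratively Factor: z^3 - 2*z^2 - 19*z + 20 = (z - 1)*(z^2 - z - 20) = (z - 5)*(z - 1)*(z + 4)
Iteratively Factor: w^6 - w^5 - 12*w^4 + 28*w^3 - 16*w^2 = (w)*(w^5 - w^4 - 12*w^3 + 28*w^2 - 16*w) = w*(w - 2)*(w^4 + w^3 - 10*w^2 + 8*w) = w*(w - 2)*(w - 1)*(w^3 + 2*w^2 - 8*w) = w^2*(w - 2)*(w - 1)*(w^2 + 2*w - 8) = w^2*(w - 2)*(w - 1)*(w + 4)*(w - 2)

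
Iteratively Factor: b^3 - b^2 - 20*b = (b)*(b^2 - b - 20) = b*(b + 4)*(b - 5)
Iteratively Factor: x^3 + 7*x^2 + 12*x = (x + 4)*(x^2 + 3*x) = x*(x + 4)*(x + 3)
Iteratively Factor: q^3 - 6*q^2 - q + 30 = (q - 3)*(q^2 - 3*q - 10) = (q - 5)*(q - 3)*(q + 2)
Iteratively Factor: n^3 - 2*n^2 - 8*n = (n)*(n^2 - 2*n - 8) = n*(n - 4)*(n + 2)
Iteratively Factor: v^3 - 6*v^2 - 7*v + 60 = (v + 3)*(v^2 - 9*v + 20) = (v - 4)*(v + 3)*(v - 5)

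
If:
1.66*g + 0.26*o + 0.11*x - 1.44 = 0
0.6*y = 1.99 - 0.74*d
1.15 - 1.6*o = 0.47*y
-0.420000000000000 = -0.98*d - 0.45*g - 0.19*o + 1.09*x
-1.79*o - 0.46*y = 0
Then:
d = -13.16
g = 2.45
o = -5.02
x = -12.08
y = 19.55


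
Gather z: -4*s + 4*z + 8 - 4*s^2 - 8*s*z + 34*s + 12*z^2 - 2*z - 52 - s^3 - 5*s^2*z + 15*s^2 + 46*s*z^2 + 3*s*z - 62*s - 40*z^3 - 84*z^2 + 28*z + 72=-s^3 + 11*s^2 - 32*s - 40*z^3 + z^2*(46*s - 72) + z*(-5*s^2 - 5*s + 30) + 28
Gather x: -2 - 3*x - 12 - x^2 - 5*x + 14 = -x^2 - 8*x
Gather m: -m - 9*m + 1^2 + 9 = 10 - 10*m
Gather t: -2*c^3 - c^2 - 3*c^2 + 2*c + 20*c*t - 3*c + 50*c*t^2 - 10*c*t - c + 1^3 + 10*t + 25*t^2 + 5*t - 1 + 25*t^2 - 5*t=-2*c^3 - 4*c^2 - 2*c + t^2*(50*c + 50) + t*(10*c + 10)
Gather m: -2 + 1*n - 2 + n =2*n - 4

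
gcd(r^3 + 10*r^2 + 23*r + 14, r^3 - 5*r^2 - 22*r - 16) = r^2 + 3*r + 2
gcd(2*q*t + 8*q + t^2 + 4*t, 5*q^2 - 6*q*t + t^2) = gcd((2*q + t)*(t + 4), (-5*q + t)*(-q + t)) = 1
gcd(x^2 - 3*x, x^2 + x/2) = x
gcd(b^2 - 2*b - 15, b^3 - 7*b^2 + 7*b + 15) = b - 5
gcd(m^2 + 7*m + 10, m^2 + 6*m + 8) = m + 2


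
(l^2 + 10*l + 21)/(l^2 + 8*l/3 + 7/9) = 9*(l^2 + 10*l + 21)/(9*l^2 + 24*l + 7)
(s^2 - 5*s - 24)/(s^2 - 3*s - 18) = (s - 8)/(s - 6)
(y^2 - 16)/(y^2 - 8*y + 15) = (y^2 - 16)/(y^2 - 8*y + 15)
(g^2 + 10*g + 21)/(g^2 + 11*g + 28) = (g + 3)/(g + 4)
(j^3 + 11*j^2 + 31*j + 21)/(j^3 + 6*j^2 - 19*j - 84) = (j + 1)/(j - 4)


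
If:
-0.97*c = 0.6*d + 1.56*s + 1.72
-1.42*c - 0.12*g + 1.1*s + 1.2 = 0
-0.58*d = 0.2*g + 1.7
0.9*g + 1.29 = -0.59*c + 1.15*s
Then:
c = 0.55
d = -2.02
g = -2.65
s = -0.67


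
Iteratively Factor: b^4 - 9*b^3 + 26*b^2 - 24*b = (b - 4)*(b^3 - 5*b^2 + 6*b) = b*(b - 4)*(b^2 - 5*b + 6) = b*(b - 4)*(b - 2)*(b - 3)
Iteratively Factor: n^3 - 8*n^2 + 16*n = (n)*(n^2 - 8*n + 16) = n*(n - 4)*(n - 4)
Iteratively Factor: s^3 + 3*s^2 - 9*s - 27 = (s + 3)*(s^2 - 9) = (s + 3)^2*(s - 3)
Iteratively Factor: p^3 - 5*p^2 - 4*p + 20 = (p - 2)*(p^2 - 3*p - 10) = (p - 2)*(p + 2)*(p - 5)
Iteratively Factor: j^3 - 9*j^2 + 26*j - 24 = (j - 2)*(j^2 - 7*j + 12) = (j - 4)*(j - 2)*(j - 3)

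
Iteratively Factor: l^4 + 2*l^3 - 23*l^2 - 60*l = (l)*(l^3 + 2*l^2 - 23*l - 60) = l*(l - 5)*(l^2 + 7*l + 12) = l*(l - 5)*(l + 3)*(l + 4)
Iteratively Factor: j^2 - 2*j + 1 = (j - 1)*(j - 1)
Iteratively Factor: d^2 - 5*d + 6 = (d - 3)*(d - 2)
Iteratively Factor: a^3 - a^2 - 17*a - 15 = (a - 5)*(a^2 + 4*a + 3) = (a - 5)*(a + 1)*(a + 3)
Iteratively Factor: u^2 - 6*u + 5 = (u - 1)*(u - 5)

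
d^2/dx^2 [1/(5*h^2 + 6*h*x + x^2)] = 2*(-5*h^2 - 6*h*x - x^2 + 4*(3*h + x)^2)/(5*h^2 + 6*h*x + x^2)^3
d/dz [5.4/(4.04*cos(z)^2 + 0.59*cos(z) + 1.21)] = (43.632*cos(z) + 3.186)*sin(z)/(4.04*cos(z)^2 + 0.59*cos(z) + 1.21)^2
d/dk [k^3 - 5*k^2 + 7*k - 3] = 3*k^2 - 10*k + 7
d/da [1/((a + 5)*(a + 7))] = 2*(-a - 6)/(a^4 + 24*a^3 + 214*a^2 + 840*a + 1225)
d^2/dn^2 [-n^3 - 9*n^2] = -6*n - 18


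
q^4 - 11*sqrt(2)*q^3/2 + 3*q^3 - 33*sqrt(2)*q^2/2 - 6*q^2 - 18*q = q*(q + 3)*(q - 6*sqrt(2))*(q + sqrt(2)/2)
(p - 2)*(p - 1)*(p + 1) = p^3 - 2*p^2 - p + 2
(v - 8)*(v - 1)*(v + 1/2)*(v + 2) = v^4 - 13*v^3/2 - 27*v^2/2 + 11*v + 8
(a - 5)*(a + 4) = a^2 - a - 20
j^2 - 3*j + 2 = (j - 2)*(j - 1)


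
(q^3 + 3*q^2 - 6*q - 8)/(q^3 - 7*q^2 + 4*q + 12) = (q + 4)/(q - 6)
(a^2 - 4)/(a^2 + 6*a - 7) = (a^2 - 4)/(a^2 + 6*a - 7)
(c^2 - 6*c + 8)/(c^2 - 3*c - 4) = (c - 2)/(c + 1)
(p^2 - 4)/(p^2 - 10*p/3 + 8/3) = 3*(p + 2)/(3*p - 4)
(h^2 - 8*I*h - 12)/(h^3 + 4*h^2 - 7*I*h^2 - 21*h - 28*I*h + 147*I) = (h^2 - 8*I*h - 12)/(h^3 + h^2*(4 - 7*I) + h*(-21 - 28*I) + 147*I)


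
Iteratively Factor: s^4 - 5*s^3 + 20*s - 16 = (s - 4)*(s^3 - s^2 - 4*s + 4) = (s - 4)*(s - 1)*(s^2 - 4) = (s - 4)*(s - 2)*(s - 1)*(s + 2)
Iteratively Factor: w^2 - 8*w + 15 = (w - 3)*(w - 5)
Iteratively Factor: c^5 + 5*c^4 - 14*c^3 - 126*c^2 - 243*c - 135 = (c + 3)*(c^4 + 2*c^3 - 20*c^2 - 66*c - 45) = (c + 3)^2*(c^3 - c^2 - 17*c - 15) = (c - 5)*(c + 3)^2*(c^2 + 4*c + 3) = (c - 5)*(c + 3)^3*(c + 1)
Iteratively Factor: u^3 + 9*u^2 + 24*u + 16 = (u + 4)*(u^2 + 5*u + 4) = (u + 1)*(u + 4)*(u + 4)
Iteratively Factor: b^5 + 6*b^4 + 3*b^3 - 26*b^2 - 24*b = (b + 3)*(b^4 + 3*b^3 - 6*b^2 - 8*b) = (b + 3)*(b + 4)*(b^3 - b^2 - 2*b) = (b + 1)*(b + 3)*(b + 4)*(b^2 - 2*b) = (b - 2)*(b + 1)*(b + 3)*(b + 4)*(b)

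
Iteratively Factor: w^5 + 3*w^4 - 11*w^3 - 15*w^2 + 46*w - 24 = (w + 3)*(w^4 - 11*w^2 + 18*w - 8) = (w - 1)*(w + 3)*(w^3 + w^2 - 10*w + 8) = (w - 1)^2*(w + 3)*(w^2 + 2*w - 8) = (w - 2)*(w - 1)^2*(w + 3)*(w + 4)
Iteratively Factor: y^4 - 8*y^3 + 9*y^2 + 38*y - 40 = (y + 2)*(y^3 - 10*y^2 + 29*y - 20) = (y - 4)*(y + 2)*(y^2 - 6*y + 5) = (y - 5)*(y - 4)*(y + 2)*(y - 1)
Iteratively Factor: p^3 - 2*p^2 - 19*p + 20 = (p + 4)*(p^2 - 6*p + 5) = (p - 1)*(p + 4)*(p - 5)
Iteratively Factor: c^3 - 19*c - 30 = (c + 3)*(c^2 - 3*c - 10) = (c - 5)*(c + 3)*(c + 2)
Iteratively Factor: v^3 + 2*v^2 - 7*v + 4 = (v - 1)*(v^2 + 3*v - 4) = (v - 1)^2*(v + 4)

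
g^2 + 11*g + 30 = (g + 5)*(g + 6)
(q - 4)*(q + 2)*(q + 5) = q^3 + 3*q^2 - 18*q - 40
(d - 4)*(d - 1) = d^2 - 5*d + 4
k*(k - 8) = k^2 - 8*k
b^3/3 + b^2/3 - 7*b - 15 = (b/3 + 1)*(b - 5)*(b + 3)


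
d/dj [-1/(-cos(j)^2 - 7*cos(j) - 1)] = (2*cos(j) + 7)*sin(j)/(cos(j)^2 + 7*cos(j) + 1)^2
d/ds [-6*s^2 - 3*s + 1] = -12*s - 3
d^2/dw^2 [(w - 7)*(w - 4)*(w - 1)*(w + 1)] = 12*w^2 - 66*w + 54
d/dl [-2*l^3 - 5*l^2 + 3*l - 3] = -6*l^2 - 10*l + 3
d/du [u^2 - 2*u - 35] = 2*u - 2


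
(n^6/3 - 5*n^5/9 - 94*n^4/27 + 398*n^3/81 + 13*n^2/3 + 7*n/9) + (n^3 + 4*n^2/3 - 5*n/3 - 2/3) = n^6/3 - 5*n^5/9 - 94*n^4/27 + 479*n^3/81 + 17*n^2/3 - 8*n/9 - 2/3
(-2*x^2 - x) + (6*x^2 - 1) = 4*x^2 - x - 1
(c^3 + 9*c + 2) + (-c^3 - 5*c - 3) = 4*c - 1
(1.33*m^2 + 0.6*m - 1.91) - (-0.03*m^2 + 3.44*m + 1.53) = 1.36*m^2 - 2.84*m - 3.44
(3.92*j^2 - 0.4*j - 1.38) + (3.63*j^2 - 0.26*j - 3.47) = 7.55*j^2 - 0.66*j - 4.85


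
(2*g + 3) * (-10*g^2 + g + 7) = -20*g^3 - 28*g^2 + 17*g + 21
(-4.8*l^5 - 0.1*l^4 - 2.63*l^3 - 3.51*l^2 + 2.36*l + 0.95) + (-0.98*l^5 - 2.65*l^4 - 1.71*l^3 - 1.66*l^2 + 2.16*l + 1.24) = -5.78*l^5 - 2.75*l^4 - 4.34*l^3 - 5.17*l^2 + 4.52*l + 2.19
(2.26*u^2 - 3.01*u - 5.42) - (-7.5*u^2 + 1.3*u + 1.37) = 9.76*u^2 - 4.31*u - 6.79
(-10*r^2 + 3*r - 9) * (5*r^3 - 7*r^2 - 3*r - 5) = -50*r^5 + 85*r^4 - 36*r^3 + 104*r^2 + 12*r + 45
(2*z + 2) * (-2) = -4*z - 4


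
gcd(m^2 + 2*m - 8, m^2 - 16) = m + 4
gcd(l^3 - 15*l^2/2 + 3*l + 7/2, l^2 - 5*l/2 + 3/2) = l - 1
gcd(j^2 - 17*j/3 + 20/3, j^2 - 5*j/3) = j - 5/3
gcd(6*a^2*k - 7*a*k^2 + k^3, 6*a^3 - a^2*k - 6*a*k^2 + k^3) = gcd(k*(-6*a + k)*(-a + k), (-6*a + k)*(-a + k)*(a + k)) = 6*a^2 - 7*a*k + k^2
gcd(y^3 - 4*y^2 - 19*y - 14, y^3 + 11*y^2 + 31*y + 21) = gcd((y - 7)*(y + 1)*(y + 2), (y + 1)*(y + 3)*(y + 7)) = y + 1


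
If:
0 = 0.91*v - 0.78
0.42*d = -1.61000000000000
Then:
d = -3.83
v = 0.86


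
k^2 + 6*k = k*(k + 6)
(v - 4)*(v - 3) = v^2 - 7*v + 12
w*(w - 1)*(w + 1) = w^3 - w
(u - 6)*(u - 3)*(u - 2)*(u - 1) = u^4 - 12*u^3 + 47*u^2 - 72*u + 36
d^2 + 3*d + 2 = (d + 1)*(d + 2)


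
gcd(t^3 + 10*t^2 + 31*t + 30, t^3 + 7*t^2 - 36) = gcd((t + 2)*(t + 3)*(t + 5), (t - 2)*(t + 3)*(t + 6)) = t + 3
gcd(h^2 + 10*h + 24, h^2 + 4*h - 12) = h + 6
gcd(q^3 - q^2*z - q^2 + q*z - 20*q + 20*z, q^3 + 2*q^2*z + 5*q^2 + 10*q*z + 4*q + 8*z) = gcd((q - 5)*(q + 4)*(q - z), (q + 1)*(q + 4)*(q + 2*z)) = q + 4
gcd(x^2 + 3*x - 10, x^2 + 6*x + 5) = x + 5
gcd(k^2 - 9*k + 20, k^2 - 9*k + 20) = k^2 - 9*k + 20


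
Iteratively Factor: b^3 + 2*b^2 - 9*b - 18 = (b + 3)*(b^2 - b - 6) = (b + 2)*(b + 3)*(b - 3)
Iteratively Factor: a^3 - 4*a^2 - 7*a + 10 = (a - 1)*(a^2 - 3*a - 10) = (a - 1)*(a + 2)*(a - 5)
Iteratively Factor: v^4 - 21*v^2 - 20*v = (v)*(v^3 - 21*v - 20) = v*(v + 1)*(v^2 - v - 20) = v*(v + 1)*(v + 4)*(v - 5)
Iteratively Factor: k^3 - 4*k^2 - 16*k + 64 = (k - 4)*(k^2 - 16) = (k - 4)*(k + 4)*(k - 4)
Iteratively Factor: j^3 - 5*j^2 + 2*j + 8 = (j - 2)*(j^2 - 3*j - 4) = (j - 2)*(j + 1)*(j - 4)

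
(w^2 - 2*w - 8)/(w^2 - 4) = (w - 4)/(w - 2)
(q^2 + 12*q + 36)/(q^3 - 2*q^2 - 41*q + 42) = (q + 6)/(q^2 - 8*q + 7)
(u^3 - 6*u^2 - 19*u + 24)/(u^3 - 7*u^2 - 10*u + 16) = (u + 3)/(u + 2)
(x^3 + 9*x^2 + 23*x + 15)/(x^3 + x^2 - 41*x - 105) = (x + 1)/(x - 7)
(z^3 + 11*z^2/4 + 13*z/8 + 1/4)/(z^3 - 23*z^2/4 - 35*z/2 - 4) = (z + 1/2)/(z - 8)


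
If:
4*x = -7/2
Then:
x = -7/8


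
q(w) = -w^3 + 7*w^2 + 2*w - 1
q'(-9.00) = -367.00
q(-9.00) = 1277.00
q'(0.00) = 2.00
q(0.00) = -1.00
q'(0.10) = 3.37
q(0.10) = -0.73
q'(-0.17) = -0.47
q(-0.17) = -1.13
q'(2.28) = 18.32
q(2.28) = 28.10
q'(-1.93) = -36.19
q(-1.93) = 28.40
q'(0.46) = 7.81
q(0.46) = 1.30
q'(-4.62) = -126.71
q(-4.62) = 237.78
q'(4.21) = 7.77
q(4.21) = 56.87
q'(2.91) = 17.34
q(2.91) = 39.45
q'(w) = -3*w^2 + 14*w + 2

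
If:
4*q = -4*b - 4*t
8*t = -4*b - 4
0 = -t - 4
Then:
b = 7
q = -3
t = -4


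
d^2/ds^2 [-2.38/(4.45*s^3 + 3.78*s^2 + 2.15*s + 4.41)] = ((63.546*s + 17.9928)*(4.45*s^3 + 3.78*s^2 + 2.15*s + 4.41) - 2.38*(13.35*s^2 + 7.56*s + 2.15)*(26.7*s^2 + 15.12*s + 4.3))/(4.45*s^3 + 3.78*s^2 + 2.15*s + 4.41)^3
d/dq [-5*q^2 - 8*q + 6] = -10*q - 8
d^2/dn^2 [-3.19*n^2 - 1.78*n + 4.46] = -6.38000000000000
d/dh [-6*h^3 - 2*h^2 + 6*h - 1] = -18*h^2 - 4*h + 6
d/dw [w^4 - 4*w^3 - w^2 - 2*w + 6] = 4*w^3 - 12*w^2 - 2*w - 2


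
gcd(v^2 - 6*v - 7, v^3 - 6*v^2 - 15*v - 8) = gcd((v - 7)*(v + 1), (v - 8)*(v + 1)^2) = v + 1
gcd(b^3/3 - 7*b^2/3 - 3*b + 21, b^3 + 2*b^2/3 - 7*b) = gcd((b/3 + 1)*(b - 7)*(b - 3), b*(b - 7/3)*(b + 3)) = b + 3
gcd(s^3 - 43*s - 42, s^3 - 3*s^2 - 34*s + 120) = s + 6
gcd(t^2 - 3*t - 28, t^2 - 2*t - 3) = 1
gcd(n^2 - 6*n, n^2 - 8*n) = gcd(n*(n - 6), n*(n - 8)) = n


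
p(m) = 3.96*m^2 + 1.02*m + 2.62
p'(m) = 7.92*m + 1.02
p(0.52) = 4.22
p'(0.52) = 5.14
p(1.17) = 9.23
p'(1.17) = 10.29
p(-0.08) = 2.56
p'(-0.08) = 0.39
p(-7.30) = 206.20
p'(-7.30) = -56.80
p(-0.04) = 2.59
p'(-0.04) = 0.70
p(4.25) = 78.48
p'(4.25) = 34.68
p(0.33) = 3.39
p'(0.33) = 3.63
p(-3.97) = 60.98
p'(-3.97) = -30.42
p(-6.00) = 139.06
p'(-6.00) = -46.50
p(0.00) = 2.62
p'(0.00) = 1.02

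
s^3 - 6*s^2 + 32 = (s - 4)^2*(s + 2)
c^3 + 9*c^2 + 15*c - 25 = (c - 1)*(c + 5)^2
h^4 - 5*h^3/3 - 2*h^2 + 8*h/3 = h*(h - 2)*(h - 1)*(h + 4/3)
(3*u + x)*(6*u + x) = 18*u^2 + 9*u*x + x^2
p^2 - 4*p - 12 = (p - 6)*(p + 2)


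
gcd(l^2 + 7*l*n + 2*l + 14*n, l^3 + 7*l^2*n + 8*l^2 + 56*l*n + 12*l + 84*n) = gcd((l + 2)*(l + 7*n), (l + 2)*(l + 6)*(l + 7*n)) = l^2 + 7*l*n + 2*l + 14*n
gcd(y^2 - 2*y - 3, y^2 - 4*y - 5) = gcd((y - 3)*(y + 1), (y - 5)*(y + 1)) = y + 1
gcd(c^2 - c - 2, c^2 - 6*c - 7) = c + 1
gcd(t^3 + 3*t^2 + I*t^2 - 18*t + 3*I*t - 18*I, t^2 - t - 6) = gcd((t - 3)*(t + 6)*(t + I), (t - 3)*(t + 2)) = t - 3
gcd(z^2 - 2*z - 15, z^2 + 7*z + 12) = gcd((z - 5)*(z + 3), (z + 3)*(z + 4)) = z + 3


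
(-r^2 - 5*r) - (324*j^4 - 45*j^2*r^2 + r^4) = -324*j^4 + 45*j^2*r^2 - r^4 - r^2 - 5*r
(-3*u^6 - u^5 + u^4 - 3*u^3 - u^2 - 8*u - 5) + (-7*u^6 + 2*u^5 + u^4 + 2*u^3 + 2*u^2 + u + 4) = -10*u^6 + u^5 + 2*u^4 - u^3 + u^2 - 7*u - 1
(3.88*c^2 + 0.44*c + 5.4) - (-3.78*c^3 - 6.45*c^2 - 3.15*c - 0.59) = 3.78*c^3 + 10.33*c^2 + 3.59*c + 5.99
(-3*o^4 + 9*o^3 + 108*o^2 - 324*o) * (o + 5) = -3*o^5 - 6*o^4 + 153*o^3 + 216*o^2 - 1620*o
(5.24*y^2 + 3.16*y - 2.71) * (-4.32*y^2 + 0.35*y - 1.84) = -22.6368*y^4 - 11.8172*y^3 + 3.1716*y^2 - 6.7629*y + 4.9864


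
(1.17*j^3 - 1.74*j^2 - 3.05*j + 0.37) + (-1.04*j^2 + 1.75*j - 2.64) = 1.17*j^3 - 2.78*j^2 - 1.3*j - 2.27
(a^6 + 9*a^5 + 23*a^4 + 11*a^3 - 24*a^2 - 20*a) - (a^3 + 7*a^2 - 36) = a^6 + 9*a^5 + 23*a^4 + 10*a^3 - 31*a^2 - 20*a + 36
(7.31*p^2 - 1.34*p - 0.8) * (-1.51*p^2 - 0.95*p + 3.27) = -11.0381*p^4 - 4.9211*p^3 + 26.3847*p^2 - 3.6218*p - 2.616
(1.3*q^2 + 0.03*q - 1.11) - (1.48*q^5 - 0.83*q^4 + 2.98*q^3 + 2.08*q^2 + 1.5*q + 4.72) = -1.48*q^5 + 0.83*q^4 - 2.98*q^3 - 0.78*q^2 - 1.47*q - 5.83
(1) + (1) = 2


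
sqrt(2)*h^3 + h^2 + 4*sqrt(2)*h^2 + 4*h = h*(h + 4)*(sqrt(2)*h + 1)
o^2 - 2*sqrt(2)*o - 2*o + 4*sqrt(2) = (o - 2)*(o - 2*sqrt(2))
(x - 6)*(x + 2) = x^2 - 4*x - 12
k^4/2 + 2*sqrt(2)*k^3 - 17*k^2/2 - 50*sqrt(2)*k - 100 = (k/2 + sqrt(2))*(k - 5)*(k + 5)*(k + 2*sqrt(2))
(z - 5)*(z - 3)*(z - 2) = z^3 - 10*z^2 + 31*z - 30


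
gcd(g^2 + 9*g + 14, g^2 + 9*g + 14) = g^2 + 9*g + 14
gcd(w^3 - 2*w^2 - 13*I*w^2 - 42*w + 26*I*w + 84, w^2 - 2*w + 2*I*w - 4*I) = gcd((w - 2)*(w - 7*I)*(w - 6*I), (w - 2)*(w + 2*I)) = w - 2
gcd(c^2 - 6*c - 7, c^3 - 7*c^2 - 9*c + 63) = c - 7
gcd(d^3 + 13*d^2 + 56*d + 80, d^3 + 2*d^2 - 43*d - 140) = d^2 + 9*d + 20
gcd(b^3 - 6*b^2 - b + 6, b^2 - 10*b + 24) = b - 6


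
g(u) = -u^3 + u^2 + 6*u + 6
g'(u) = -3*u^2 + 2*u + 6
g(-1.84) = 4.58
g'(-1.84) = -7.84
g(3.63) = -6.88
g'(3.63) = -26.27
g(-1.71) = 3.66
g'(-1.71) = -6.19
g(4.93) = -59.94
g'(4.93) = -57.05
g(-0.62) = 2.90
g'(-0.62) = 3.61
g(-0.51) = 3.33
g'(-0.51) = 4.20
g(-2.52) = 13.23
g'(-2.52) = -18.09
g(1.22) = 12.99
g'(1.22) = 3.97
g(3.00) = 6.00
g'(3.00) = -15.00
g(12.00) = -1506.00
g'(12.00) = -402.00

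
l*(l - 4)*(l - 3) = l^3 - 7*l^2 + 12*l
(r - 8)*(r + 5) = r^2 - 3*r - 40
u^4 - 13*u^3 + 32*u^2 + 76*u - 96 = (u - 8)*(u - 6)*(u - 1)*(u + 2)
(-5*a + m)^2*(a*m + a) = 25*a^3*m + 25*a^3 - 10*a^2*m^2 - 10*a^2*m + a*m^3 + a*m^2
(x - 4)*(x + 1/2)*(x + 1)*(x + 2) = x^4 - x^3/2 - 21*x^2/2 - 13*x - 4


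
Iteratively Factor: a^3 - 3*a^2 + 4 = (a - 2)*(a^2 - a - 2) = (a - 2)*(a + 1)*(a - 2)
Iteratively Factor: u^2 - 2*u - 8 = (u - 4)*(u + 2)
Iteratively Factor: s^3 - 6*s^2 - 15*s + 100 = (s - 5)*(s^2 - s - 20) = (s - 5)^2*(s + 4)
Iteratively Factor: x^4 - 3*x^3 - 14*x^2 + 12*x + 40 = (x + 2)*(x^3 - 5*x^2 - 4*x + 20) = (x - 2)*(x + 2)*(x^2 - 3*x - 10) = (x - 2)*(x + 2)^2*(x - 5)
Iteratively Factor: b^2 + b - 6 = (b + 3)*(b - 2)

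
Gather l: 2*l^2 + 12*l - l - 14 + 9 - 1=2*l^2 + 11*l - 6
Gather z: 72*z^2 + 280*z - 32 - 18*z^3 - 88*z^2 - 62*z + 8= -18*z^3 - 16*z^2 + 218*z - 24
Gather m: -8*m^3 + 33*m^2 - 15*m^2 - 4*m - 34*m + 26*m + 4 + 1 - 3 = -8*m^3 + 18*m^2 - 12*m + 2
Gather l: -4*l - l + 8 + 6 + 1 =15 - 5*l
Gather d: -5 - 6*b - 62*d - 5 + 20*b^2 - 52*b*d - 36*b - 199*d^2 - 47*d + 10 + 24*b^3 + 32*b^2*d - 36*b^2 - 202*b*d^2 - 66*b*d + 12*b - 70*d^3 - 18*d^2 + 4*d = 24*b^3 - 16*b^2 - 30*b - 70*d^3 + d^2*(-202*b - 217) + d*(32*b^2 - 118*b - 105)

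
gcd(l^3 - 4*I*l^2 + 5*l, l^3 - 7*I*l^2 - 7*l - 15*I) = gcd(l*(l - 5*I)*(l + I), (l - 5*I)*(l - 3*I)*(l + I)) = l^2 - 4*I*l + 5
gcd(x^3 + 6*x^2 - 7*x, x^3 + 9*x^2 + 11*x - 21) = x^2 + 6*x - 7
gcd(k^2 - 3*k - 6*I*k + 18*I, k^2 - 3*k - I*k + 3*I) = k - 3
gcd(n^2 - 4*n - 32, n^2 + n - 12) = n + 4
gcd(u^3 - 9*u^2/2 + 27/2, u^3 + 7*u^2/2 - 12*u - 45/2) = u^2 - 3*u/2 - 9/2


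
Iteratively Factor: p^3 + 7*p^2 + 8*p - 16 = (p + 4)*(p^2 + 3*p - 4) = (p - 1)*(p + 4)*(p + 4)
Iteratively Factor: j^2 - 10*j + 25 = (j - 5)*(j - 5)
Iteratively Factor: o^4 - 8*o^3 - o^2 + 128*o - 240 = (o - 4)*(o^3 - 4*o^2 - 17*o + 60) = (o - 4)*(o + 4)*(o^2 - 8*o + 15) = (o - 5)*(o - 4)*(o + 4)*(o - 3)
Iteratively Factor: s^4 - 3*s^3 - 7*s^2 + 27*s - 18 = (s - 2)*(s^3 - s^2 - 9*s + 9) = (s - 3)*(s - 2)*(s^2 + 2*s - 3) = (s - 3)*(s - 2)*(s - 1)*(s + 3)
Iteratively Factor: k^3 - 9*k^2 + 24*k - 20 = (k - 2)*(k^2 - 7*k + 10) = (k - 5)*(k - 2)*(k - 2)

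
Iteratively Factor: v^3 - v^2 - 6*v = (v - 3)*(v^2 + 2*v) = (v - 3)*(v + 2)*(v)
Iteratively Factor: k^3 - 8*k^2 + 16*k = (k)*(k^2 - 8*k + 16) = k*(k - 4)*(k - 4)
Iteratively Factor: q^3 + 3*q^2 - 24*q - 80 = (q + 4)*(q^2 - q - 20) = (q + 4)^2*(q - 5)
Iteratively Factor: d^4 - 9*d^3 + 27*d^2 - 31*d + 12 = (d - 4)*(d^3 - 5*d^2 + 7*d - 3) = (d - 4)*(d - 1)*(d^2 - 4*d + 3) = (d - 4)*(d - 1)^2*(d - 3)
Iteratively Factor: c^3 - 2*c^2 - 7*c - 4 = (c - 4)*(c^2 + 2*c + 1) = (c - 4)*(c + 1)*(c + 1)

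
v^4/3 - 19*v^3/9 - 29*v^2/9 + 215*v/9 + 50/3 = (v/3 + 1)*(v - 5)^2*(v + 2/3)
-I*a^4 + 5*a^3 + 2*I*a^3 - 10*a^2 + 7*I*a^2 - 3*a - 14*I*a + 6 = (a - 2)*(a + I)*(a + 3*I)*(-I*a + 1)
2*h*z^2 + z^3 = z^2*(2*h + z)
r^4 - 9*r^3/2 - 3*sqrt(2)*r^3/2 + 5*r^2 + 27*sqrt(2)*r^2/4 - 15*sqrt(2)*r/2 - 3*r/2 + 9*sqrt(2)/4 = (r - 3)*(r - 1)*(r - 1/2)*(r - 3*sqrt(2)/2)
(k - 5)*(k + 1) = k^2 - 4*k - 5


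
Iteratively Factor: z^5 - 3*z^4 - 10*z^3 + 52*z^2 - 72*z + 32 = (z - 2)*(z^4 - z^3 - 12*z^2 + 28*z - 16) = (z - 2)^2*(z^3 + z^2 - 10*z + 8) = (z - 2)^2*(z - 1)*(z^2 + 2*z - 8) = (z - 2)^3*(z - 1)*(z + 4)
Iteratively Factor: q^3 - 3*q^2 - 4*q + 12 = (q - 2)*(q^2 - q - 6) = (q - 2)*(q + 2)*(q - 3)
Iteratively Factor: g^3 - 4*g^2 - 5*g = (g)*(g^2 - 4*g - 5) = g*(g + 1)*(g - 5)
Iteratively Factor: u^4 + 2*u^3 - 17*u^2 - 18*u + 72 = (u + 3)*(u^3 - u^2 - 14*u + 24) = (u - 3)*(u + 3)*(u^2 + 2*u - 8) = (u - 3)*(u + 3)*(u + 4)*(u - 2)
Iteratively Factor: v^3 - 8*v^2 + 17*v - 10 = (v - 5)*(v^2 - 3*v + 2) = (v - 5)*(v - 2)*(v - 1)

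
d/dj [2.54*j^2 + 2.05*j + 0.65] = 5.08*j + 2.05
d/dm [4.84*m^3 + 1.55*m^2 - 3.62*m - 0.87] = 14.52*m^2 + 3.1*m - 3.62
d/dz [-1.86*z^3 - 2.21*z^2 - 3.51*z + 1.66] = -5.58*z^2 - 4.42*z - 3.51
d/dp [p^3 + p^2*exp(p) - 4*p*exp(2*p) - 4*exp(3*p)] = p^2*exp(p) + 3*p^2 - 8*p*exp(2*p) + 2*p*exp(p) - 12*exp(3*p) - 4*exp(2*p)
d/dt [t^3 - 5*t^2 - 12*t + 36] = 3*t^2 - 10*t - 12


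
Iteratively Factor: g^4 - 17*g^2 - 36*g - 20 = (g - 5)*(g^3 + 5*g^2 + 8*g + 4) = (g - 5)*(g + 2)*(g^2 + 3*g + 2) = (g - 5)*(g + 2)^2*(g + 1)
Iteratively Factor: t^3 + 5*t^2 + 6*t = (t)*(t^2 + 5*t + 6) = t*(t + 3)*(t + 2)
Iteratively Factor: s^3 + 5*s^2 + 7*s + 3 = (s + 1)*(s^2 + 4*s + 3) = (s + 1)*(s + 3)*(s + 1)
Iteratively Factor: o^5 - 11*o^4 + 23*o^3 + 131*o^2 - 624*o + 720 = (o + 4)*(o^4 - 15*o^3 + 83*o^2 - 201*o + 180) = (o - 5)*(o + 4)*(o^3 - 10*o^2 + 33*o - 36) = (o - 5)*(o - 4)*(o + 4)*(o^2 - 6*o + 9) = (o - 5)*(o - 4)*(o - 3)*(o + 4)*(o - 3)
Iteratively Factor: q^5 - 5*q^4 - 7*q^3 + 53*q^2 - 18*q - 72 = (q - 2)*(q^4 - 3*q^3 - 13*q^2 + 27*q + 36) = (q - 2)*(q + 1)*(q^3 - 4*q^2 - 9*q + 36) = (q - 3)*(q - 2)*(q + 1)*(q^2 - q - 12) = (q - 3)*(q - 2)*(q + 1)*(q + 3)*(q - 4)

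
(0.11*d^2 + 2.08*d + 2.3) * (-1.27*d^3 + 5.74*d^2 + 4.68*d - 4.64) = -0.1397*d^5 - 2.0102*d^4 + 9.533*d^3 + 22.426*d^2 + 1.1128*d - 10.672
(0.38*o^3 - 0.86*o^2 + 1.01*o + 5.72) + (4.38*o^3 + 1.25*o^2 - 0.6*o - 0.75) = 4.76*o^3 + 0.39*o^2 + 0.41*o + 4.97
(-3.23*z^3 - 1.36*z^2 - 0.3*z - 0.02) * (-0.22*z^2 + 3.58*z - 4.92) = 0.7106*z^5 - 11.2642*z^4 + 11.0888*z^3 + 5.6216*z^2 + 1.4044*z + 0.0984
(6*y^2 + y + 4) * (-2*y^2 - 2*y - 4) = -12*y^4 - 14*y^3 - 34*y^2 - 12*y - 16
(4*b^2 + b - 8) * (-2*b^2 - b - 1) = -8*b^4 - 6*b^3 + 11*b^2 + 7*b + 8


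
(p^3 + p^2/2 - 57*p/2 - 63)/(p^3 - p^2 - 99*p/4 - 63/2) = 2*(p + 3)/(2*p + 3)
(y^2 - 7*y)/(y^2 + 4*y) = (y - 7)/(y + 4)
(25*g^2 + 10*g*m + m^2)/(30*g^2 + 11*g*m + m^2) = (5*g + m)/(6*g + m)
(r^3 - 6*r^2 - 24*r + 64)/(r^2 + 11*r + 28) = (r^2 - 10*r + 16)/(r + 7)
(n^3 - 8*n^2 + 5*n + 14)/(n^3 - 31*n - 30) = (n^2 - 9*n + 14)/(n^2 - n - 30)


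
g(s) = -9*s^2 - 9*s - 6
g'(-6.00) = 99.00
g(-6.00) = -276.00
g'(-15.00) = 261.00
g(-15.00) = -1896.00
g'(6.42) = -124.56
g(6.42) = -434.73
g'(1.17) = -30.06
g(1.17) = -28.85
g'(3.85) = -78.30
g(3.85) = -174.05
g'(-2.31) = 32.58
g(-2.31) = -33.23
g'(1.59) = -37.62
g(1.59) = -43.06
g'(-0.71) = 3.78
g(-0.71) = -4.15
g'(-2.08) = 28.44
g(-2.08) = -26.22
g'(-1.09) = 10.62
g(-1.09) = -6.88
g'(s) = -18*s - 9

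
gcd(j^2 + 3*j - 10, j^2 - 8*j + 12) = j - 2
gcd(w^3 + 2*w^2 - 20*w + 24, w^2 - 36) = w + 6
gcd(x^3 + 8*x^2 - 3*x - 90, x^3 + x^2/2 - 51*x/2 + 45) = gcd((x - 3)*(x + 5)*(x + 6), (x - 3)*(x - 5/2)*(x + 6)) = x^2 + 3*x - 18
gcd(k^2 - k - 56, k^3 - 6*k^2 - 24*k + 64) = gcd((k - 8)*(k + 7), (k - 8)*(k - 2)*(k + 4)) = k - 8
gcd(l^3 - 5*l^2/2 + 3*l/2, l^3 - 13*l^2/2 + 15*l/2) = l^2 - 3*l/2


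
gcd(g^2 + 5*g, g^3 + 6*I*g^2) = g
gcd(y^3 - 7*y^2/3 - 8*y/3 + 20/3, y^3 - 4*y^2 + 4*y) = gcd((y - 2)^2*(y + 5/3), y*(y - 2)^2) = y^2 - 4*y + 4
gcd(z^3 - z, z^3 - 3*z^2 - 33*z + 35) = z - 1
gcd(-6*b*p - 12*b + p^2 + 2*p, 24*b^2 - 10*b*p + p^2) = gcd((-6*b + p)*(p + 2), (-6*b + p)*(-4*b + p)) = -6*b + p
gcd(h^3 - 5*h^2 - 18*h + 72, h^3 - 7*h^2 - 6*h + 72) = h - 6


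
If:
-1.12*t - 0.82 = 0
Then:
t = -0.73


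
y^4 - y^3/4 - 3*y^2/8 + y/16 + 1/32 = (y - 1/2)^2*(y + 1/4)*(y + 1/2)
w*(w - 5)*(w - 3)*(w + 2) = w^4 - 6*w^3 - w^2 + 30*w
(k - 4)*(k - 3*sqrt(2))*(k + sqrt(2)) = k^3 - 4*k^2 - 2*sqrt(2)*k^2 - 6*k + 8*sqrt(2)*k + 24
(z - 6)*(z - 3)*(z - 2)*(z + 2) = z^4 - 9*z^3 + 14*z^2 + 36*z - 72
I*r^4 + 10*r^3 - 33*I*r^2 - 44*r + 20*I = (r - 5*I)*(r - 2*I)^2*(I*r + 1)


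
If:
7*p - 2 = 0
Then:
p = 2/7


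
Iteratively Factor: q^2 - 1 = (q + 1)*(q - 1)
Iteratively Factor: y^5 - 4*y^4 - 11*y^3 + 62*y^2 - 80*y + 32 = (y - 2)*(y^4 - 2*y^3 - 15*y^2 + 32*y - 16) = (y - 2)*(y - 1)*(y^3 - y^2 - 16*y + 16) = (y - 4)*(y - 2)*(y - 1)*(y^2 + 3*y - 4) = (y - 4)*(y - 2)*(y - 1)*(y + 4)*(y - 1)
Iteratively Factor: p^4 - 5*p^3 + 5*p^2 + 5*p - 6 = (p - 2)*(p^3 - 3*p^2 - p + 3) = (p - 3)*(p - 2)*(p^2 - 1) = (p - 3)*(p - 2)*(p + 1)*(p - 1)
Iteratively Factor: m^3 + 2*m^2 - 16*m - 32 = (m + 4)*(m^2 - 2*m - 8) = (m + 2)*(m + 4)*(m - 4)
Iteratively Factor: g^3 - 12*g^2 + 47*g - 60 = (g - 4)*(g^2 - 8*g + 15) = (g - 4)*(g - 3)*(g - 5)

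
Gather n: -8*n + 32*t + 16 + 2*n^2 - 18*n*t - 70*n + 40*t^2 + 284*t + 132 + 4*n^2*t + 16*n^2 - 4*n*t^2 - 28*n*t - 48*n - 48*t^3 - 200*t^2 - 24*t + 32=n^2*(4*t + 18) + n*(-4*t^2 - 46*t - 126) - 48*t^3 - 160*t^2 + 292*t + 180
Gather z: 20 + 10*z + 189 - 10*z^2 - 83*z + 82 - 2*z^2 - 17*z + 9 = -12*z^2 - 90*z + 300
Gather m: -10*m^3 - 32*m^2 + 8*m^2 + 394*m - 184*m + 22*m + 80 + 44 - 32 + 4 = -10*m^3 - 24*m^2 + 232*m + 96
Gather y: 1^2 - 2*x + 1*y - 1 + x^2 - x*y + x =x^2 - x + y*(1 - x)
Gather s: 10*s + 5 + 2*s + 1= 12*s + 6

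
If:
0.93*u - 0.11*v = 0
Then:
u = 0.118279569892473*v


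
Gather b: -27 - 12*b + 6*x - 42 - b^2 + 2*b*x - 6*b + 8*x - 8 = -b^2 + b*(2*x - 18) + 14*x - 77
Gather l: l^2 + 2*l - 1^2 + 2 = l^2 + 2*l + 1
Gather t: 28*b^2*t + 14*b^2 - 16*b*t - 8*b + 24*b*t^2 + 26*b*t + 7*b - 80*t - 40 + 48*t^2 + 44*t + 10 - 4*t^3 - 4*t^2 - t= 14*b^2 - b - 4*t^3 + t^2*(24*b + 44) + t*(28*b^2 + 10*b - 37) - 30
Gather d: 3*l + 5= 3*l + 5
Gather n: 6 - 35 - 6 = -35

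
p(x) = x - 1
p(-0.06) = -1.06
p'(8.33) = 1.00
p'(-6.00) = 1.00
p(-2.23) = -3.23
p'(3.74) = 1.00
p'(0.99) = 1.00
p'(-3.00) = 1.00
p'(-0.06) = 1.00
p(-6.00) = -7.00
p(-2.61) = -3.61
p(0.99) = -0.01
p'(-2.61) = 1.00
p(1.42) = 0.42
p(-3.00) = -4.00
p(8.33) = 7.33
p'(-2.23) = 1.00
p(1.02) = 0.02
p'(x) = 1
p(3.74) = 2.74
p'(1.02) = 1.00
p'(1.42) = 1.00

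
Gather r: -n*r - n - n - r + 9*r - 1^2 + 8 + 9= -2*n + r*(8 - n) + 16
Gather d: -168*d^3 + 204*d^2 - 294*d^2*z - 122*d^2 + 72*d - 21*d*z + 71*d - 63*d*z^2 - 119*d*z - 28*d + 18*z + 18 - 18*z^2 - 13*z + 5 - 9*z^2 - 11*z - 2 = -168*d^3 + d^2*(82 - 294*z) + d*(-63*z^2 - 140*z + 115) - 27*z^2 - 6*z + 21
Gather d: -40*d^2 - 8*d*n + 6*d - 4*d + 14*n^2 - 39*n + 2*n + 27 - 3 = -40*d^2 + d*(2 - 8*n) + 14*n^2 - 37*n + 24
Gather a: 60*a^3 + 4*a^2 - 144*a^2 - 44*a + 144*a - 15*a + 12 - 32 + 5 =60*a^3 - 140*a^2 + 85*a - 15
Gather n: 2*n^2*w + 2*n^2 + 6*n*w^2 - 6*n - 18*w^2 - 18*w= n^2*(2*w + 2) + n*(6*w^2 - 6) - 18*w^2 - 18*w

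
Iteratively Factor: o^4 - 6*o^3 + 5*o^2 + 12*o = (o)*(o^3 - 6*o^2 + 5*o + 12) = o*(o - 3)*(o^2 - 3*o - 4) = o*(o - 4)*(o - 3)*(o + 1)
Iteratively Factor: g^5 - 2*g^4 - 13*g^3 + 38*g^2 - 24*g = (g - 3)*(g^4 + g^3 - 10*g^2 + 8*g) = (g - 3)*(g - 2)*(g^3 + 3*g^2 - 4*g) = (g - 3)*(g - 2)*(g - 1)*(g^2 + 4*g) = (g - 3)*(g - 2)*(g - 1)*(g + 4)*(g)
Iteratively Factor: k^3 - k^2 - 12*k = (k + 3)*(k^2 - 4*k) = (k - 4)*(k + 3)*(k)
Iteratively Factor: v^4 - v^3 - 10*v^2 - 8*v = (v + 1)*(v^3 - 2*v^2 - 8*v) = (v + 1)*(v + 2)*(v^2 - 4*v) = (v - 4)*(v + 1)*(v + 2)*(v)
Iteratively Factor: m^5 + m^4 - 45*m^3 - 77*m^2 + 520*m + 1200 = (m - 5)*(m^4 + 6*m^3 - 15*m^2 - 152*m - 240) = (m - 5)^2*(m^3 + 11*m^2 + 40*m + 48) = (m - 5)^2*(m + 4)*(m^2 + 7*m + 12) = (m - 5)^2*(m + 4)^2*(m + 3)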